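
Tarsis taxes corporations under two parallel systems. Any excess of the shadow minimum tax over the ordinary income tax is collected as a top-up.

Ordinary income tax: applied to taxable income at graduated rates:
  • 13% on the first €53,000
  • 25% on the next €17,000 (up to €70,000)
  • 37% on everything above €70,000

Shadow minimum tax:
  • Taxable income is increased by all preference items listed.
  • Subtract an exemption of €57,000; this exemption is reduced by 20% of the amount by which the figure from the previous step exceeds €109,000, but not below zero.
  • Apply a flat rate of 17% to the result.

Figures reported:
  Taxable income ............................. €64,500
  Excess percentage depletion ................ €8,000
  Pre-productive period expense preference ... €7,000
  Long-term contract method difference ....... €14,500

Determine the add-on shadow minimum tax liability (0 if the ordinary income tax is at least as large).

€0

Ordinary income tax:
  €53,000 × 13% = €6,890
  €11,500 × 25% = €2,875
  → €9,765

Shadow minimum tax:
  Adjusted income: €64,500 + €8,000 + €7,000 + €14,500 = €94,000
  Exemption: €94,000 ≤ €109,000, so full €57,000 applies
  Base: €94,000 − €57,000 = €37,000
  €37,000 × 17% = €6,290

€6,290 ≤ €9,765, so no add-on is due.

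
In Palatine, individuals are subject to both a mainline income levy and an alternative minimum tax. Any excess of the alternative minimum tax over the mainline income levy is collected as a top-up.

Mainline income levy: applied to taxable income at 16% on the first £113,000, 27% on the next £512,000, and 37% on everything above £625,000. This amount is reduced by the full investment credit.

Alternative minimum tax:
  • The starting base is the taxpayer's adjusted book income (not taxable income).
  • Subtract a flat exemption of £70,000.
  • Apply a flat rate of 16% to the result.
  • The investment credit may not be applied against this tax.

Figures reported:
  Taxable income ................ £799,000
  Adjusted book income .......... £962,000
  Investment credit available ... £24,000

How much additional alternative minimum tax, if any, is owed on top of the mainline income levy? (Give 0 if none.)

Mainline income levy:
  £113,000 × 16% = £18,080
  £512,000 × 27% = £138,240
  £174,000 × 37% = £64,380
  → £220,700
  Less investment credit £24,000 → £196,700

Alternative minimum tax:
  Base (adjusted book income): £962,000
  Less exemption £70,000 → base £892,000
  £892,000 × 16% = £142,720

£142,720 ≤ £196,700, so no add-on is due.

£0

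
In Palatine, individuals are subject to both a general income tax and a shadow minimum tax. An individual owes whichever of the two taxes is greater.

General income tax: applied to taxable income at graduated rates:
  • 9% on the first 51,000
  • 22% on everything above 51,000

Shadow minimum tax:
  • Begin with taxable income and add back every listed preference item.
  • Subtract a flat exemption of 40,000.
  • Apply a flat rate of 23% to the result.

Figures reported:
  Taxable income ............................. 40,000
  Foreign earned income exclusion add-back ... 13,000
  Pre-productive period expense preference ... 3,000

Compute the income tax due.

Shadow minimum tax:
  Adjusted income: 40,000 + 13,000 + 3,000 = 56,000
  Less exemption 40,000 → base 16,000
  16,000 × 23% = 3,680

General income tax:
  40,000 × 9% = 3,600

3,680 > 3,600, so the shadow minimum tax is the binding amount.

3,680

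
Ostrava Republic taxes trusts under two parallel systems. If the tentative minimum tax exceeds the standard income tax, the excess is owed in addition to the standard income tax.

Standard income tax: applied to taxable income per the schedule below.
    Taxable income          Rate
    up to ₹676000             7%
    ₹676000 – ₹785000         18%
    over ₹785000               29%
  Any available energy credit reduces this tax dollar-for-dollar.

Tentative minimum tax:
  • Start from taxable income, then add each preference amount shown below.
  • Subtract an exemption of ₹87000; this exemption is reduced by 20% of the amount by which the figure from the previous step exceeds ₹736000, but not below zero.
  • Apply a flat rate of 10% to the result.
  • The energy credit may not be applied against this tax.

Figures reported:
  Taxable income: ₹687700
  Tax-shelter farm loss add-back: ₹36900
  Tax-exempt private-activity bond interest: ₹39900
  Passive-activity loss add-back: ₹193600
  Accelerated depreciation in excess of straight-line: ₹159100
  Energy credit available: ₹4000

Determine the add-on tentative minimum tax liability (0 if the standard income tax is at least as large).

₹65218

Tentative minimum tax:
  Adjusted income: ₹687700 + ₹36900 + ₹39900 + ₹193600 + ₹159100 = ₹1117200
  Exemption: ₹87000 − 20% × (₹1117200 − ₹736000) = ₹87000 − ₹76240 = ₹10760
  Base: ₹1117200 − ₹10760 = ₹1106440
  ₹1106440 × 10% = ₹110644

Standard income tax:
  ₹676000 × 7% = ₹47320
  ₹11700 × 18% = ₹2106
  → ₹49426
  Less energy credit ₹4000 → ₹45426

Excess of tentative minimum tax over standard income tax: ₹110644 − ₹45426 = ₹65218.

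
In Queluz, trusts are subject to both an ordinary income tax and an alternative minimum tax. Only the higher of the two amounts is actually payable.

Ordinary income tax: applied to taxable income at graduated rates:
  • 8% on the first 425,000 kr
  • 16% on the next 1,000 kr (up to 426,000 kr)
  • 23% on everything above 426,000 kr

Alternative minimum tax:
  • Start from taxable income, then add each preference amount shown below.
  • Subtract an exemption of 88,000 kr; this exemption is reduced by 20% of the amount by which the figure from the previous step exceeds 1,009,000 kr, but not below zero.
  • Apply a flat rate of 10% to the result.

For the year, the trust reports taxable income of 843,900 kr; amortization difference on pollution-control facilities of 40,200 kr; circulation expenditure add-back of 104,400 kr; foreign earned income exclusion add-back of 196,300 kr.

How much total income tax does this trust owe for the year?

Alternative minimum tax:
  Adjusted income: 843,900 kr + 40,200 kr + 104,400 kr + 196,300 kr = 1,184,800 kr
  Exemption: 88,000 kr − 20% × (1,184,800 kr − 1,009,000 kr) = 88,000 kr − 35,160 kr = 52,840 kr
  Base: 1,184,800 kr − 52,840 kr = 1,131,960 kr
  1,131,960 kr × 10% = 113,196 kr

Ordinary income tax:
  425,000 kr × 8% = 34,000 kr
  1,000 kr × 16% = 160 kr
  417,900 kr × 23% = 96,117 kr
  → 130,277 kr

130,277 kr > 113,196 kr, so the ordinary income tax governs.

130,277 kr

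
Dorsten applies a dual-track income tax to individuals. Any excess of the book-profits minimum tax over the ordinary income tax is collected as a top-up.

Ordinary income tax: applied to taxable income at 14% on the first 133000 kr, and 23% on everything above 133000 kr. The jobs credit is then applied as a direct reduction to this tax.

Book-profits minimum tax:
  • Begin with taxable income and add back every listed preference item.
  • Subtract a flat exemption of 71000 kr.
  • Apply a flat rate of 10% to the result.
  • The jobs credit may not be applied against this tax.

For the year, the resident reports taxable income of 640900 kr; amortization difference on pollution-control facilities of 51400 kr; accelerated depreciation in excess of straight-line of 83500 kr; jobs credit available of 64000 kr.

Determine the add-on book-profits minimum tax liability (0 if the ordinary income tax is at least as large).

0 kr

Book-profits minimum tax:
  Adjusted income: 640900 kr + 51400 kr + 83500 kr = 775800 kr
  Less exemption 71000 kr → base 704800 kr
  704800 kr × 10% = 70480 kr

Ordinary income tax:
  133000 kr × 14% = 18620 kr
  507900 kr × 23% = 116817 kr
  → 135437 kr
  Less jobs credit 64000 kr → 71437 kr

70480 kr ≤ 71437 kr, so no add-on is due.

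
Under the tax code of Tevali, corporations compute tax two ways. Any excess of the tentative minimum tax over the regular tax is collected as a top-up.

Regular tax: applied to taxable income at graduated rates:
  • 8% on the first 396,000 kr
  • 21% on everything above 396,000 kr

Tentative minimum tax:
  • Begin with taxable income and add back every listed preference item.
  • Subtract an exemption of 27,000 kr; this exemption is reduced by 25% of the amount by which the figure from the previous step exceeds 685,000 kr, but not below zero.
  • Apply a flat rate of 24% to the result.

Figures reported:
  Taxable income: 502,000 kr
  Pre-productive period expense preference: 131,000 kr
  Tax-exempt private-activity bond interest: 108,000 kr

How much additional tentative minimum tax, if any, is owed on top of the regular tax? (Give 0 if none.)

Tentative minimum tax:
  Adjusted income: 502,000 kr + 131,000 kr + 108,000 kr = 741,000 kr
  Exemption: 27,000 kr − 25% × (741,000 kr − 685,000 kr) = 27,000 kr − 14,000 kr = 13,000 kr
  Base: 741,000 kr − 13,000 kr = 728,000 kr
  728,000 kr × 24% = 174,720 kr

Regular tax:
  396,000 kr × 8% = 31,680 kr
  106,000 kr × 21% = 22,260 kr
  → 53,940 kr

Excess of tentative minimum tax over regular tax: 174,720 kr − 53,940 kr = 120,780 kr.

120,780 kr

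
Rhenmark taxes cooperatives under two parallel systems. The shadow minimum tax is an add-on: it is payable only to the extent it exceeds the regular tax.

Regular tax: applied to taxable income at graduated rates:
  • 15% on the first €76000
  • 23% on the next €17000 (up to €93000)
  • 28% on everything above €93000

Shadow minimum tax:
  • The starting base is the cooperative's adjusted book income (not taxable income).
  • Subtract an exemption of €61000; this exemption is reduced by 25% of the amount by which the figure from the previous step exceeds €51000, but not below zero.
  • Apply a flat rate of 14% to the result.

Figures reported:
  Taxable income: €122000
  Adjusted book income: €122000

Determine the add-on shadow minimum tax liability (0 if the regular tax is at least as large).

Shadow minimum tax:
  Base (adjusted book income): €122000
  Exemption: €61000 − 25% × (€122000 − €51000) = €61000 − €17750 = €43250
  Base: €122000 − €43250 = €78750
  €78750 × 14% = €11025

Regular tax:
  €76000 × 15% = €11400
  €17000 × 23% = €3910
  €29000 × 28% = €8120
  → €23430

€11025 ≤ €23430, so no add-on is due.

€0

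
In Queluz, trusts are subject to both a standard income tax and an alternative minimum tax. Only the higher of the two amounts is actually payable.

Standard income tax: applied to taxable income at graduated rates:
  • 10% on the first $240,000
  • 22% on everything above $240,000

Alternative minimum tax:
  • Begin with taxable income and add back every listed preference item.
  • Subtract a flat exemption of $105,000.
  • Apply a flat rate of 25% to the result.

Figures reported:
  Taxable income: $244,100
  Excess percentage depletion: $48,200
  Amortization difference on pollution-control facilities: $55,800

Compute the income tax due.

Standard income tax:
  $240,000 × 10% = $24,000
  $4,100 × 22% = $902
  → $24,902

Alternative minimum tax:
  Adjusted income: $244,100 + $48,200 + $55,800 = $348,100
  Less exemption $105,000 → base $243,100
  $243,100 × 25% = $60,775

$60,775 > $24,902, so the alternative minimum tax is the binding amount.

$60,775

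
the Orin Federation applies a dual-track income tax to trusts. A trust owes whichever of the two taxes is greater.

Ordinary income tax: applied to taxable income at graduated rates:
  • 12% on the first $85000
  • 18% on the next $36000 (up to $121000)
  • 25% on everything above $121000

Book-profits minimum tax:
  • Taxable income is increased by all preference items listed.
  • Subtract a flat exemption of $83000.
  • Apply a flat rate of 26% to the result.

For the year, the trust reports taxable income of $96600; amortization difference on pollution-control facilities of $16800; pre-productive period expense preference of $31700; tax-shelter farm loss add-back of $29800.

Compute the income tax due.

$23894

Book-profits minimum tax:
  Adjusted income: $96600 + $16800 + $31700 + $29800 = $174900
  Less exemption $83000 → base $91900
  $91900 × 26% = $23894

Ordinary income tax:
  $85000 × 12% = $10200
  $11600 × 18% = $2088
  → $12288

$23894 > $12288, so the book-profits minimum tax is the binding amount.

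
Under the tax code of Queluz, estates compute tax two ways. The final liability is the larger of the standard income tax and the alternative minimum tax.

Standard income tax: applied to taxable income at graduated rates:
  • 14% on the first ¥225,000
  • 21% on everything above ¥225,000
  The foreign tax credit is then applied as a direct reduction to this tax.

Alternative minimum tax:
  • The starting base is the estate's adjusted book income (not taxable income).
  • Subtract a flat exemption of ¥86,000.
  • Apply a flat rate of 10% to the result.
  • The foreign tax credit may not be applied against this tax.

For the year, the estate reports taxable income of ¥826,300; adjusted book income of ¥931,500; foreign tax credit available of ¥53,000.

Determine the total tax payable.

Alternative minimum tax:
  Base (adjusted book income): ¥931,500
  Less exemption ¥86,000 → base ¥845,500
  ¥845,500 × 10% = ¥84,550

Standard income tax:
  ¥225,000 × 14% = ¥31,500
  ¥601,300 × 21% = ¥126,273
  → ¥157,773
  Less foreign tax credit ¥53,000 → ¥104,773

¥104,773 > ¥84,550, so the standard income tax governs.

¥104,773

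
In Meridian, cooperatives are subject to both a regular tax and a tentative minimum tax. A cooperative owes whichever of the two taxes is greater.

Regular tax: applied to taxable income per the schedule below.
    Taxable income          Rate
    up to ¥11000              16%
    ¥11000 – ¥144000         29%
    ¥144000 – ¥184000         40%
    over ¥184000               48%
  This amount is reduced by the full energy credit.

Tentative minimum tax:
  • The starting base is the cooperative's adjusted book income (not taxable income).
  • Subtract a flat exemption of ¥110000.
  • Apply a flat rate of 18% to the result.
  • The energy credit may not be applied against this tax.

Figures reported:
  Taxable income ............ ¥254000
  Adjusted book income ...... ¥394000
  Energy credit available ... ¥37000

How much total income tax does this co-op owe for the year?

Regular tax:
  ¥11000 × 16% = ¥1760
  ¥133000 × 29% = ¥38570
  ¥40000 × 40% = ¥16000
  ¥70000 × 48% = ¥33600
  → ¥89930
  Less energy credit ¥37000 → ¥52930

Tentative minimum tax:
  Base (adjusted book income): ¥394000
  Less exemption ¥110000 → base ¥284000
  ¥284000 × 18% = ¥51120

¥52930 > ¥51120, so the regular tax governs.

¥52930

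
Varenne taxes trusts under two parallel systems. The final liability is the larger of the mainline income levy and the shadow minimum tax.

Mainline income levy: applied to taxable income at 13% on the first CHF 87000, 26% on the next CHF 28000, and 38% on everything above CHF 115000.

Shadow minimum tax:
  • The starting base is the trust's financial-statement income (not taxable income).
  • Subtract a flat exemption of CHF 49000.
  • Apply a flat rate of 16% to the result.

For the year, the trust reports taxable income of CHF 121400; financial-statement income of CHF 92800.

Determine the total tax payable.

Shadow minimum tax:
  Base (financial-statement income): CHF 92800
  Less exemption CHF 49000 → base CHF 43800
  CHF 43800 × 16% = CHF 7008

Mainline income levy:
  CHF 87000 × 13% = CHF 11310
  CHF 28000 × 26% = CHF 7280
  CHF 6400 × 38% = CHF 2432
  → CHF 21022

CHF 21022 > CHF 7008, so the mainline income levy governs.

CHF 21022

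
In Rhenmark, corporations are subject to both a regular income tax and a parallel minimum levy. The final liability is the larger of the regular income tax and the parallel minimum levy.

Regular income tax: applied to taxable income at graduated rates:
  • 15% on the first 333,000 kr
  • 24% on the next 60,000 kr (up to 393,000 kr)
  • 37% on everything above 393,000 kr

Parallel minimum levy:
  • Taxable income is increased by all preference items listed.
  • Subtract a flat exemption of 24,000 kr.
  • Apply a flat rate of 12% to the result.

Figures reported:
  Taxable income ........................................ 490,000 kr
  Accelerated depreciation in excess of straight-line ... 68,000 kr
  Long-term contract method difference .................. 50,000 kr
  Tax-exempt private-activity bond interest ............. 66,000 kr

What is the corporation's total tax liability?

100,240 kr

Regular income tax:
  333,000 kr × 15% = 49,950 kr
  60,000 kr × 24% = 14,400 kr
  97,000 kr × 37% = 35,890 kr
  → 100,240 kr

Parallel minimum levy:
  Adjusted income: 490,000 kr + 68,000 kr + 50,000 kr + 66,000 kr = 674,000 kr
  Less exemption 24,000 kr → base 650,000 kr
  650,000 kr × 12% = 78,000 kr

100,240 kr > 78,000 kr, so the regular income tax governs.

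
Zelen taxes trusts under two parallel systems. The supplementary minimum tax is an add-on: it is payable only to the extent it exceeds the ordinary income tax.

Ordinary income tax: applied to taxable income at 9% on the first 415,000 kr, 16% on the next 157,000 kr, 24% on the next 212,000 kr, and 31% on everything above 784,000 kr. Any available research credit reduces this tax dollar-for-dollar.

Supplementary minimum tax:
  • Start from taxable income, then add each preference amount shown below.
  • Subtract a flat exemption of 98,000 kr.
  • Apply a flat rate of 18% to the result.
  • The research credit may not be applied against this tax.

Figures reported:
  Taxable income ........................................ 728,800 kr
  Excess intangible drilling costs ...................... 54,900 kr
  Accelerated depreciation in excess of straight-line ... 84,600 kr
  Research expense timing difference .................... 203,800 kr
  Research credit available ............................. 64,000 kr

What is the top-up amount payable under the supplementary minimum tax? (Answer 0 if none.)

Ordinary income tax:
  415,000 kr × 9% = 37,350 kr
  157,000 kr × 16% = 25,120 kr
  156,800 kr × 24% = 37,632 kr
  → 100,102 kr
  Less research credit 64,000 kr → 36,102 kr

Supplementary minimum tax:
  Adjusted income: 728,800 kr + 54,900 kr + 84,600 kr + 203,800 kr = 1,072,100 kr
  Less exemption 98,000 kr → base 974,100 kr
  974,100 kr × 18% = 175,338 kr

Excess of supplementary minimum tax over ordinary income tax: 175,338 kr − 36,102 kr = 139,236 kr.

139,236 kr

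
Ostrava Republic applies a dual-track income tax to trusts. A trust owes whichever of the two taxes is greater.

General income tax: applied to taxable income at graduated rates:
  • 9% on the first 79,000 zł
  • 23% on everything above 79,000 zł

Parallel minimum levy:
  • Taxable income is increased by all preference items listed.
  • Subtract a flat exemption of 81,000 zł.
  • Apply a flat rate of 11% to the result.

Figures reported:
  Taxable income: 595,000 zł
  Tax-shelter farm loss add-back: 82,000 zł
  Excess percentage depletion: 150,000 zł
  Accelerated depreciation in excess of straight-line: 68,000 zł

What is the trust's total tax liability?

125,790 zł

Parallel minimum levy:
  Adjusted income: 595,000 zł + 82,000 zł + 150,000 zł + 68,000 zł = 895,000 zł
  Less exemption 81,000 zł → base 814,000 zł
  814,000 zł × 11% = 89,540 zł

General income tax:
  79,000 zł × 9% = 7,110 zł
  516,000 zł × 23% = 118,680 zł
  → 125,790 zł

125,790 zł > 89,540 zł, so the general income tax governs.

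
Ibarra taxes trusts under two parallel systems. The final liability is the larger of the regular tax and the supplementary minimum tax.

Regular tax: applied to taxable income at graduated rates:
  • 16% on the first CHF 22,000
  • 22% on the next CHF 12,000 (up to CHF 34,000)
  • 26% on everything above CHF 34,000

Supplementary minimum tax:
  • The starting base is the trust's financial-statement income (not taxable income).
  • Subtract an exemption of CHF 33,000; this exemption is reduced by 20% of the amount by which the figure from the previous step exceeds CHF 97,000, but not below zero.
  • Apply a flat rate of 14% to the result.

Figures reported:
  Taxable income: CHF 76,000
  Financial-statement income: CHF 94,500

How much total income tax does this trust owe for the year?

Supplementary minimum tax:
  Base (financial-statement income): CHF 94,500
  Exemption: CHF 94,500 ≤ CHF 97,000, so full CHF 33,000 applies
  Base: CHF 94,500 − CHF 33,000 = CHF 61,500
  CHF 61,500 × 14% = CHF 8,610

Regular tax:
  CHF 22,000 × 16% = CHF 3,520
  CHF 12,000 × 22% = CHF 2,640
  CHF 42,000 × 26% = CHF 10,920
  → CHF 17,080

CHF 17,080 > CHF 8,610, so the regular tax governs.

CHF 17,080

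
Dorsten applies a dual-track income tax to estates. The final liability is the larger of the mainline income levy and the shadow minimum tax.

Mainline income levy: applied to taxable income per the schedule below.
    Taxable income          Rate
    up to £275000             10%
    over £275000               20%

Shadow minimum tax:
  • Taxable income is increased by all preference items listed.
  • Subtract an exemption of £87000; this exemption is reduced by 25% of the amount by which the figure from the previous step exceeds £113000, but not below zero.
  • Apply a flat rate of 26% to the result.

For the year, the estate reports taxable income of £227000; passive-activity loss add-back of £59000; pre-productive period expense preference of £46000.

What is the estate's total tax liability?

£77935

Shadow minimum tax:
  Adjusted income: £227000 + £59000 + £46000 = £332000
  Exemption: £87000 − 25% × (£332000 − £113000) = £87000 − £54750 = £32250
  Base: £332000 − £32250 = £299750
  £299750 × 26% = £77935

Mainline income levy:
  £227000 × 10% = £22700

£77935 > £22700, so the shadow minimum tax is the binding amount.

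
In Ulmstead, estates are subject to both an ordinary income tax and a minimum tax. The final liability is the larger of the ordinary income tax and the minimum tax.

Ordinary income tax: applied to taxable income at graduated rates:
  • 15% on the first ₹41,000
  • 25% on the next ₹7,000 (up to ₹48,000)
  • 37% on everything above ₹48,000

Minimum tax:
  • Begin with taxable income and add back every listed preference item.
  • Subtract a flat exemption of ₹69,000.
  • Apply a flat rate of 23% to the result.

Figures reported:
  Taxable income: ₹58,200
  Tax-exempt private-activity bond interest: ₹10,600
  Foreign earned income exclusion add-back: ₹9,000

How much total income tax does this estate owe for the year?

Ordinary income tax:
  ₹41,000 × 15% = ₹6,150
  ₹7,000 × 25% = ₹1,750
  ₹10,200 × 37% = ₹3,774
  → ₹11,674

Minimum tax:
  Adjusted income: ₹58,200 + ₹10,600 + ₹9,000 = ₹77,800
  Less exemption ₹69,000 → base ₹8,800
  ₹8,800 × 23% = ₹2,024

₹11,674 > ₹2,024, so the ordinary income tax governs.

₹11,674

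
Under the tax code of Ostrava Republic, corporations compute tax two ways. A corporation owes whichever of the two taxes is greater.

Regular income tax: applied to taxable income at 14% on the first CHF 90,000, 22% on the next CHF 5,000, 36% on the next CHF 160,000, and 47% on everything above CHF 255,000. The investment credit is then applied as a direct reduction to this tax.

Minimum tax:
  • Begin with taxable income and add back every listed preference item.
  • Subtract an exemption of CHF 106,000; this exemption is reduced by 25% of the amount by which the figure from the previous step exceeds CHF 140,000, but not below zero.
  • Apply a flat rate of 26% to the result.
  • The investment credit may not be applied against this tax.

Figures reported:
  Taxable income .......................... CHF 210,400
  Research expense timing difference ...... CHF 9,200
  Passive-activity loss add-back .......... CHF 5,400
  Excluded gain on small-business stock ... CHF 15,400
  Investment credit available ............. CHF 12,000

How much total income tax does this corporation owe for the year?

Regular income tax:
  CHF 90,000 × 14% = CHF 12,600
  CHF 5,000 × 22% = CHF 1,100
  CHF 115,400 × 36% = CHF 41,544
  → CHF 55,244
  Less investment credit CHF 12,000 → CHF 43,244

Minimum tax:
  Adjusted income: CHF 210,400 + CHF 9,200 + CHF 5,400 + CHF 15,400 = CHF 240,400
  Exemption: CHF 106,000 − 25% × (CHF 240,400 − CHF 140,000) = CHF 106,000 − CHF 25,100 = CHF 80,900
  Base: CHF 240,400 − CHF 80,900 = CHF 159,500
  CHF 159,500 × 26% = CHF 41,470

CHF 43,244 > CHF 41,470, so the regular income tax governs.

CHF 43,244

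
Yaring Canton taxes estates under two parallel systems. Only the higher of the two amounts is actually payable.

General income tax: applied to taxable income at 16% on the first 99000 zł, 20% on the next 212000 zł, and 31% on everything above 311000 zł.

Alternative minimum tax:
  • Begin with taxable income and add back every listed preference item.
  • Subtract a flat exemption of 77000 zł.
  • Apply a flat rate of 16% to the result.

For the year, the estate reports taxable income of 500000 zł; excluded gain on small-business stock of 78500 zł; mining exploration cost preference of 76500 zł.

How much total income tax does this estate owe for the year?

Alternative minimum tax:
  Adjusted income: 500000 zł + 78500 zł + 76500 zł = 655000 zł
  Less exemption 77000 zł → base 578000 zł
  578000 zł × 16% = 92480 zł

General income tax:
  99000 zł × 16% = 15840 zł
  212000 zł × 20% = 42400 zł
  189000 zł × 31% = 58590 zł
  → 116830 zł

116830 zł > 92480 zł, so the general income tax governs.

116830 zł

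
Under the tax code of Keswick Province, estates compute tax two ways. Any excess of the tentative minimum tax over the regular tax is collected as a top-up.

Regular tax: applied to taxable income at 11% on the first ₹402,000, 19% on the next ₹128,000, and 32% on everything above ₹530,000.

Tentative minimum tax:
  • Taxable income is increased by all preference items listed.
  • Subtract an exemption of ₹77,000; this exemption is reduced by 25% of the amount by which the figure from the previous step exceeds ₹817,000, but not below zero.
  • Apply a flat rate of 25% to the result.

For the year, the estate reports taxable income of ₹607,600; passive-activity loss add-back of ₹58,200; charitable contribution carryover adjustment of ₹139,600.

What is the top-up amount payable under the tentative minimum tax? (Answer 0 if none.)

₹88,728

Tentative minimum tax:
  Adjusted income: ₹607,600 + ₹58,200 + ₹139,600 = ₹805,400
  Exemption: ₹805,400 ≤ ₹817,000, so full ₹77,000 applies
  Base: ₹805,400 − ₹77,000 = ₹728,400
  ₹728,400 × 25% = ₹182,100

Regular tax:
  ₹402,000 × 11% = ₹44,220
  ₹128,000 × 19% = ₹24,320
  ₹77,600 × 32% = ₹24,832
  → ₹93,372

Excess of tentative minimum tax over regular tax: ₹182,100 − ₹93,372 = ₹88,728.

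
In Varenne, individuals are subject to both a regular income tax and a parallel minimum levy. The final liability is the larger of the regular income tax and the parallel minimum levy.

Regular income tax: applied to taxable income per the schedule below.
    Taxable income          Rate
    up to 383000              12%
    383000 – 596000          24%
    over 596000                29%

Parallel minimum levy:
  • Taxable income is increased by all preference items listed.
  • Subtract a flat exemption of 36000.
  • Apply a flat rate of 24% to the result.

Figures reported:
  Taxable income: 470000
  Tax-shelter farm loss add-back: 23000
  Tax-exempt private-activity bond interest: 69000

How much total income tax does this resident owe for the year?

Parallel minimum levy:
  Adjusted income: 470000 + 23000 + 69000 = 562000
  Less exemption 36000 → base 526000
  526000 × 24% = 126240

Regular income tax:
  383000 × 12% = 45960
  87000 × 24% = 20880
  → 66840

126240 > 66840, so the parallel minimum levy is the binding amount.

126240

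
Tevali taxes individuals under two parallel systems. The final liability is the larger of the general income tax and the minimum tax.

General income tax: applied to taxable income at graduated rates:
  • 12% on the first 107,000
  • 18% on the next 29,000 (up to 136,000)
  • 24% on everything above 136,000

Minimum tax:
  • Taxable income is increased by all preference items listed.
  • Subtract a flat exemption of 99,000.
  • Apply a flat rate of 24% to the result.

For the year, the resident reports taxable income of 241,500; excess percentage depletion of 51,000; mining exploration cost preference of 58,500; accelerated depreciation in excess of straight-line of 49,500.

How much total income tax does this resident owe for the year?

72,360

General income tax:
  107,000 × 12% = 12,840
  29,000 × 18% = 5,220
  105,500 × 24% = 25,320
  → 43,380

Minimum tax:
  Adjusted income: 241,500 + 51,000 + 58,500 + 49,500 = 400,500
  Less exemption 99,000 → base 301,500
  301,500 × 24% = 72,360

72,360 > 43,380, so the minimum tax is the binding amount.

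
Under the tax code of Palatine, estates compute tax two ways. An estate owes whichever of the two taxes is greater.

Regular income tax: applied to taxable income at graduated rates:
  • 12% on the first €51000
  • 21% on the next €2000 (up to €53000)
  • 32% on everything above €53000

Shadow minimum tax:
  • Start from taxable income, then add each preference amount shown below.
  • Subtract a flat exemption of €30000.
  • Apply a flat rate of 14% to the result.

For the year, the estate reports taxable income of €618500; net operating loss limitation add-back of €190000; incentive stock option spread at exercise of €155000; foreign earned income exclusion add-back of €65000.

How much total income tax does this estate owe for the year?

Regular income tax:
  €51000 × 12% = €6120
  €2000 × 21% = €420
  €565500 × 32% = €180960
  → €187500

Shadow minimum tax:
  Adjusted income: €618500 + €190000 + €155000 + €65000 = €1028500
  Less exemption €30000 → base €998500
  €998500 × 14% = €139790

€187500 > €139790, so the regular income tax governs.

€187500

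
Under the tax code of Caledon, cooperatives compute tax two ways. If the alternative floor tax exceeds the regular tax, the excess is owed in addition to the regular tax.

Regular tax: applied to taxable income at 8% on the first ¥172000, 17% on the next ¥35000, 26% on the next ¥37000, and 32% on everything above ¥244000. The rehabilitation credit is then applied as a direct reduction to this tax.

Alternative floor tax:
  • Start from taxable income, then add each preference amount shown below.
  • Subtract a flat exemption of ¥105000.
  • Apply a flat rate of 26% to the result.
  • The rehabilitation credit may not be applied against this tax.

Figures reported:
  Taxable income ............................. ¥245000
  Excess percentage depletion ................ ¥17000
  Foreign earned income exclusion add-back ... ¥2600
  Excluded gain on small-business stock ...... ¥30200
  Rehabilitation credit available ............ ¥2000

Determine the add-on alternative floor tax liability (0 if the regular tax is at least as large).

Regular tax:
  ¥172000 × 8% = ¥13760
  ¥35000 × 17% = ¥5950
  ¥37000 × 26% = ¥9620
  ¥1000 × 32% = ¥320
  → ¥29650
  Less rehabilitation credit ¥2000 → ¥27650

Alternative floor tax:
  Adjusted income: ¥245000 + ¥17000 + ¥2600 + ¥30200 = ¥294800
  Less exemption ¥105000 → base ¥189800
  ¥189800 × 26% = ¥49348

Excess of alternative floor tax over regular tax: ¥49348 − ¥27650 = ¥21698.

¥21698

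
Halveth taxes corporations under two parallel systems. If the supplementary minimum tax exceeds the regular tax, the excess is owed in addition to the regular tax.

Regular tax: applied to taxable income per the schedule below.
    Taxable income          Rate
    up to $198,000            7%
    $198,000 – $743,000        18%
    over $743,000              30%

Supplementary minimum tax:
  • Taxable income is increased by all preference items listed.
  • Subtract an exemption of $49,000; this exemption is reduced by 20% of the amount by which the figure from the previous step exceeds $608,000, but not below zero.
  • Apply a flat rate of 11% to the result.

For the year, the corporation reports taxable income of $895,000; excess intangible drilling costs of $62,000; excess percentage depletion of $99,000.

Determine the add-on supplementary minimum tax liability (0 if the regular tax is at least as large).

Supplementary minimum tax:
  Adjusted income: $895,000 + $62,000 + $99,000 = $1,056,000
  Exemption: 20% × ($1,056,000 − $608,000) = $89,600 ≥ $49,000, so the exemption is fully phased out
  Base: $1,056,000 − $0 = $1,056,000
  $1,056,000 × 11% = $116,160

Regular tax:
  $198,000 × 7% = $13,860
  $545,000 × 18% = $98,100
  $152,000 × 30% = $45,600
  → $157,560

$116,160 ≤ $157,560, so no add-on is due.

$0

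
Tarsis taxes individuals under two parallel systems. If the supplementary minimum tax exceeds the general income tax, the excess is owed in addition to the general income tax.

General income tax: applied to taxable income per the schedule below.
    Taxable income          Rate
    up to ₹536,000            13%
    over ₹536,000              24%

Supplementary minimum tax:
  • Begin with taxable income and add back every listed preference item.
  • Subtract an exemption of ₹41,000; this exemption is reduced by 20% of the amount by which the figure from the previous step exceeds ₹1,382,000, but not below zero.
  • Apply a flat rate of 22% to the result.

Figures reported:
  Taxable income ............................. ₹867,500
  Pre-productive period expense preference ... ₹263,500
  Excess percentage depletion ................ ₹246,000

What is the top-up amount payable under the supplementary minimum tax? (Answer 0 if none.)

General income tax:
  ₹536,000 × 13% = ₹69,680
  ₹331,500 × 24% = ₹79,560
  → ₹149,240

Supplementary minimum tax:
  Adjusted income: ₹867,500 + ₹263,500 + ₹246,000 = ₹1,377,000
  Exemption: ₹1,377,000 ≤ ₹1,382,000, so full ₹41,000 applies
  Base: ₹1,377,000 − ₹41,000 = ₹1,336,000
  ₹1,336,000 × 22% = ₹293,920

Excess of supplementary minimum tax over general income tax: ₹293,920 − ₹149,240 = ₹144,680.

₹144,680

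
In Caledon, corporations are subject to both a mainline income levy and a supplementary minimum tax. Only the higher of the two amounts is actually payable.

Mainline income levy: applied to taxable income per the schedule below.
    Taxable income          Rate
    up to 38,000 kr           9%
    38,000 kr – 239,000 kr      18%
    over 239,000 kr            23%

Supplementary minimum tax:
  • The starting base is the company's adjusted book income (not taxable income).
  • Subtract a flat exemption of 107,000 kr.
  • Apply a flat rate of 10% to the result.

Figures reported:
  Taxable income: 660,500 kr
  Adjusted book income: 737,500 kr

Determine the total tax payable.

Mainline income levy:
  38,000 kr × 9% = 3,420 kr
  201,000 kr × 18% = 36,180 kr
  421,500 kr × 23% = 96,945 kr
  → 136,545 kr

Supplementary minimum tax:
  Base (adjusted book income): 737,500 kr
  Less exemption 107,000 kr → base 630,500 kr
  630,500 kr × 10% = 63,050 kr

136,545 kr > 63,050 kr, so the mainline income levy governs.

136,545 kr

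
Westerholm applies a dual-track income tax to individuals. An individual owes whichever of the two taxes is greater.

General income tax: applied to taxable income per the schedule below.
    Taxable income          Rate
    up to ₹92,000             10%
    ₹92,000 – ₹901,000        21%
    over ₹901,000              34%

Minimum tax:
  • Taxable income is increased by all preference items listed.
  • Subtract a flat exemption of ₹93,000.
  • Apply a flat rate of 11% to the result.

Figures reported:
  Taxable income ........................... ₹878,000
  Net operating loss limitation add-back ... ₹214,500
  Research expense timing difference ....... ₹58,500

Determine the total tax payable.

Minimum tax:
  Adjusted income: ₹878,000 + ₹214,500 + ₹58,500 = ₹1,151,000
  Less exemption ₹93,000 → base ₹1,058,000
  ₹1,058,000 × 11% = ₹116,380

General income tax:
  ₹92,000 × 10% = ₹9,200
  ₹786,000 × 21% = ₹165,060
  → ₹174,260

₹174,260 > ₹116,380, so the general income tax governs.

₹174,260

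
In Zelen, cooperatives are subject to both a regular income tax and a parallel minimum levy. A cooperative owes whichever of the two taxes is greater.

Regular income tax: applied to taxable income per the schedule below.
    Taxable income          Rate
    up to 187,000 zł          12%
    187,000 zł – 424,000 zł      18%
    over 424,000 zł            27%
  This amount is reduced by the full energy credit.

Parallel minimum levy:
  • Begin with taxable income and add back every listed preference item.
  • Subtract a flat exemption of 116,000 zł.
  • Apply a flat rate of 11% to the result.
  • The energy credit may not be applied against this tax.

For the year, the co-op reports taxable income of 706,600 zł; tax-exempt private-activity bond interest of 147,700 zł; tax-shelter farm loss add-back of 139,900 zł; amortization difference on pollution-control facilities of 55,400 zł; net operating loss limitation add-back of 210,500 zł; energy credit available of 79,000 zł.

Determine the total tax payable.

125,851 zł

Parallel minimum levy:
  Adjusted income: 706,600 zł + 147,700 zł + 139,900 zł + 55,400 zł + 210,500 zł = 1,260,100 zł
  Less exemption 116,000 zł → base 1,144,100 zł
  1,144,100 zł × 11% = 125,851 zł

Regular income tax:
  187,000 zł × 12% = 22,440 zł
  237,000 zł × 18% = 42,660 zł
  282,600 zł × 27% = 76,302 zł
  → 141,402 zł
  Less energy credit 79,000 zł → 62,402 zł

125,851 zł > 62,402 zł, so the parallel minimum levy is the binding amount.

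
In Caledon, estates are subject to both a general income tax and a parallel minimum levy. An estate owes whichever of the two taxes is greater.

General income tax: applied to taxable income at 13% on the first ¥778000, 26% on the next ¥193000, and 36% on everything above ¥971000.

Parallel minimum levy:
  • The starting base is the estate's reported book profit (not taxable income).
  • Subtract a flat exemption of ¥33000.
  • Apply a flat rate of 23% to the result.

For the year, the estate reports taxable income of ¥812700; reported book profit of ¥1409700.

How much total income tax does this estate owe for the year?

General income tax:
  ¥778000 × 13% = ¥101140
  ¥34700 × 26% = ¥9022
  → ¥110162

Parallel minimum levy:
  Base (reported book profit): ¥1409700
  Less exemption ¥33000 → base ¥1376700
  ¥1376700 × 23% = ¥316641

¥316641 > ¥110162, so the parallel minimum levy is the binding amount.

¥316641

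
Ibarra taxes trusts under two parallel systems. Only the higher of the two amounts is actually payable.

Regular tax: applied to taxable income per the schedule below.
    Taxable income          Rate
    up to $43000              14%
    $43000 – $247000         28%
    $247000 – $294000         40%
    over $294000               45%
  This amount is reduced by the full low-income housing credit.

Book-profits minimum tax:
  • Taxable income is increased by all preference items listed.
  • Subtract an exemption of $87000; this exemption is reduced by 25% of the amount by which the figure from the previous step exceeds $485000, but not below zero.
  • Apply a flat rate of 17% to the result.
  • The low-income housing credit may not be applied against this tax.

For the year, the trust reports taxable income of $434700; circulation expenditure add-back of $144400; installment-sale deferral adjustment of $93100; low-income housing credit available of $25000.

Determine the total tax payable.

Regular tax:
  $43000 × 14% = $6020
  $204000 × 28% = $57120
  $47000 × 40% = $18800
  $140700 × 45% = $63315
  → $145255
  Less low-income housing credit $25000 → $120255

Book-profits minimum tax:
  Adjusted income: $434700 + $144400 + $93100 = $672200
  Exemption: $87000 − 25% × ($672200 − $485000) = $87000 − $46800 = $40200
  Base: $672200 − $40200 = $632000
  $632000 × 17% = $107440

$120255 > $107440, so the regular tax governs.

$120255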